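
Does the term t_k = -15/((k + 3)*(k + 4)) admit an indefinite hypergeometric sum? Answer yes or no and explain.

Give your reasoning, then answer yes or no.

Yes. s_k = -5*k/(k + 3).

The ratio is (k + 3)/(k + 5).
So A=k + 3 and B=k + 5, with C=1.
f must satisfy (k + 3)·f(k+1) − (k + 4)·f(k) = 1.
deg f ≤ 1 (via 1,1,0).
Solve for f: f(k) = k/3 (degree 1 ≤ 1).
Then R = B(k−1)f/C = k*(k + 4)/3, so s_k = R(k)·t_k = -5*k/(k + 3).
Δs = -15/(k**2 + 7*k + 12), as required.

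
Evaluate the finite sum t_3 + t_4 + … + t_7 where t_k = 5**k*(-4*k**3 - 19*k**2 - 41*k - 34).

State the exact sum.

Compute t_(k+1)/t_k: get 5*(4*k**3 + 31*k**2 + 91*k + 98)/(4*k**3 + 19*k**2 + 41*k + 34).
Take A(k)=5, B(k)=1, C(k)=k**3 + 19*k**2/4 + 41*k/4 + 17/2.
f must satisfy (5)·f(k+1) − (1)·f(k) = k**3 + 19*k**2/4 + 41*k/4 + 17/2.
deg f ≤ 3 (via 0,0,3).
Solve for f: f(k) = (k**3 + k**2 + 4*k + 1)/4 (degree 3 ≤ 3).
Certificate R = B(k−1)f/C = (k**3 + k**2 + 4*k + 1)/(4*k**3 + 19*k**2 + 41*k + 34) gives s_k = 5**k*(-k**3 - k**2 - 4*k - 1).
Verify: 5**k*(-4*k**3 - 19*k**2 - 41*k - 34) matches t_k.
Sum = s_(8) − s_(3); s_(8) = -237890625, s_(3) = -6125 ⇒ -237884500.

Σ = -237884500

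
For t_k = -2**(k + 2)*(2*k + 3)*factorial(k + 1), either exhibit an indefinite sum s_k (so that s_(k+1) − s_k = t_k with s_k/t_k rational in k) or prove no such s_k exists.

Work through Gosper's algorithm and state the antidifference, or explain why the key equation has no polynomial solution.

s_k = -2**(k + 2)*factorial(k + 1)

Ratio r(k) = 2*(k + 2)*(2*k + 5)/(2*k + 3).
Take A(k)=2*k + 4, B(k)=1, C(k)=k + 3/2.
Set up (2*k + 4)·f(k+1) − (1)·f(k) − (k + 3/2) = 0.
Bound: deg f ≤ 0.
Match coefficients ⇒ f(k) = 1/2.
Get s_k = R·t_k = -2**(k + 2)*factorial(k + 1) with R(k) = B(k−1)f(k)/C(k) = 1/(2*k + 3).
Verify: -2**(k + 2)*(2*k + 3)*factorial(k + 1) matches t_k.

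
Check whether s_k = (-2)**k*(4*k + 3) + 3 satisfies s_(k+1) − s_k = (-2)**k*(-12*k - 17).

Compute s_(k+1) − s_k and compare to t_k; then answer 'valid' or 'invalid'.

Valid: the claim telescopes to t_k.

s_(k+1) = (-2)**(k + 1)*(4*k + 7) + 3
s_(k+1) − s_k = (-2)**k*(-12*k - 17)
(s_(k+1) − s_k) − t_k = 0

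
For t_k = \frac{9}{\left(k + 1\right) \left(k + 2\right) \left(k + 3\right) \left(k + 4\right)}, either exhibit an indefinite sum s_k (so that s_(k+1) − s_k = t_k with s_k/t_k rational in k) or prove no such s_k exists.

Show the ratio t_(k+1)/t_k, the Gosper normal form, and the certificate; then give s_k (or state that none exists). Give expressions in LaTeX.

s_k = \frac{k \left(k^{2} + 6 k + 11\right)}{2 \left(k + 1\right) \left(k + 2\right) \left(k + 3\right)}

Compute t_(k+1)/t_k: get (k + 1)/(k + 5).
Normal form (A,B,C) = (k + 1, k + 5, 1).
Key eq: (k + 1)·f(k+1) = (k + 4)·f(k) + (1).
Bound: deg f ≤ 3.
Solve for f: f(k) = k*(k**2 + 6*k + 11)/18 (degree 3 ≤ 3).
Certificate R = B(k−1)f/C = k*(k + 4)*(k**2 + 6*k + 11)/18 gives s_k = k*(k**2 + 6*k + 11)/(2*(k + 1)*(k + 2)*(k + 3)).
Verify: 9/(k**4 + 10*k**3 + 35*k**2 + 50*k + 24) matches t_k.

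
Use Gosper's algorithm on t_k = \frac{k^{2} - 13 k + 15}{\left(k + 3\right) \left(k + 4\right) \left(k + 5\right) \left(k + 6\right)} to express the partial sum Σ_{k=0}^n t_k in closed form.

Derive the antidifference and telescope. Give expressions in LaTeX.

The ratio is (k + 3)*(-13*k + (k + 1)**2 + 2)/((k + 7)*(k**2 - 13*k + 15)).
Factor: A=k + 3; B=k + 7; C=k**2 - 13*k + 15.
Set up (k + 3)·f(k+1) − (k + 6)·f(k) − (k**2 - 13*k + 15) = 0.
d = 3 from the (1,1,2) case.
Coefficient equations give f(k) = k*(k**2 - 8*k + 107)/20.
R(k) = B(k−1)·f(k)/C(k) = k*(k + 6)*(k**2 - 8*k + 107)/(20*(k**2 - 13*k + 15)); s_k = R·t_k = k*(k**2 - 8*k + 107)/(20*(k + 3)*(k + 4)*(k + 5)).
Check: Δs_k = (k**2 - 13*k + 15)/(k**4 + 18*k**3 + 119*k**2 + 342*k + 360). ✓
s_(n+1) = (n**3 - 5*n**2 + 94*n + 100)/(20*(n**3 + 15*n**2 + 74*n + 120)) and s_(0) = 0, so S(n) = (n**3 - 5*n**2 + 94*n + 100)/(20*(n**3 + 15*n**2 + 74*n + 120)).

S(n) = \frac{n^{3} - 5 n^{2} + 94 n + 100}{20 \left(n^{3} + 15 n^{2} + 74 n + 120\right)}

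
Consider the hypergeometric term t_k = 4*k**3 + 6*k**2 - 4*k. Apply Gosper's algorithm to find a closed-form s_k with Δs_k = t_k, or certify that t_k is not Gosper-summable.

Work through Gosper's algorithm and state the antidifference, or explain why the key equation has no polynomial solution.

s_k = k*(k**3 - 4*k + 3)

t_(k+1)/t_k = (2*k**3 + 9*k**2 + 10*k + 3)/(k*(2*k**2 + 3*k - 2)).
Normal form (A,B,C) = (1, 1, k**3 + 3*k**2/2 - k).
f must satisfy (1)·f(k+1) − (1)·f(k) = k**3 + 3*k**2/2 - k.
d = 4 from the (0,0,3) case.
Solving with deg f ≤ 4: f(k) = k*(k - 1)*(k**2 + k - 3)/4.
Then R = B(k−1)f/C = (k - 1)*(k**2 + k - 3)/(2*(k + 2)*(2*k - 1)), so s_k = R(k)·t_k = k*(k**3 - 4*k + 3).
s_(k+1) − s_k = 2*k*(2*k**2 + 3*k - 2) = t_k.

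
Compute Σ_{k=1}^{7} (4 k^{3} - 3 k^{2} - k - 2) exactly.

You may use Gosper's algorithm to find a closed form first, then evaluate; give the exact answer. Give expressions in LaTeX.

Σ = 2674

t_(k+1)/t_k = (4*k**3 + 9*k**2 + 5*k - 2)/(4*k**3 - 3*k**2 - k - 2).
Take A(k)=1, B(k)=1, C(k)=k**3 - 3*k**2/4 - k/4 - 1/2.
f must satisfy (1)·f(k+1) − (1)·f(k) = k**3 - 3*k**2/4 - k/4 - 1/2.
Degrees (0,0,3) ⇒ d ≤ 4.
Match coefficients ⇒ f(k) = k*(k**3 - 3*k**2 + 2*k - 2)/4.
Certificate R = B(k−1)f/C = k*(k**3 - 3*k**2 + 2*k - 2)/(4*k**3 - 3*k**2 - k - 2) gives s_k = k*(k**3 - 3*k**2 + 2*k - 2).
Verify: 4*k**3 - 3*k**2 - k - 2 matches t_k.
Sum = s_(8) − s_(1); s_(8) = 2672, s_(1) = -2 ⇒ 2674.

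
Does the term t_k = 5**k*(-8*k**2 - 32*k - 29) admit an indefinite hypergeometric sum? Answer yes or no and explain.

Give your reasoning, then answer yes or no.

t_(k+1)/t_k = 5*(8*k**2 + 48*k + 69)/(8*k**2 + 32*k + 29).
So A=5 and B=1, with C=k**2 + 4*k + 29/8.
Set up (5)·f(k+1) − (1)·f(k) − (k**2 + 4*k + 29/8) = 0.
Degrees (0,0,2) ⇒ d ≤ 2.
Match coefficients ⇒ f(k) = (k + 1)*(2*k + 1)/8.
So s_k = (B(k−1)f/C)·t_k = ((k + 1)*(2*k + 1)/(8*k**2 + 32*k + 29))·t_k = 5**k*(-2*k**2 - 3*k - 1).
Δs = 5**k*(-8*k**2 - 32*k - 29), as required.

Yes. s_k = 5**k*(-2*k**2 - 3*k - 1).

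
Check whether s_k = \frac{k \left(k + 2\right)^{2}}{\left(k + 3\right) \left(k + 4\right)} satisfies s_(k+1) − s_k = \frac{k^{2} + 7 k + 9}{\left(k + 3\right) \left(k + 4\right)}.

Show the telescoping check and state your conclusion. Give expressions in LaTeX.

s_(k+1) = (k + 1)*(k + 3)**2/((k + 4)*(k + 5))
s_(k+1) − s_k = (k**3 + 12*k**2 + 34*k + 27)/(k**3 + 12*k**2 + 47*k + 60)
(s_(k+1) − s_k) − t_k = 2*(-5*k - 9)/(k**3 + 12*k**2 + 47*k + 60)

Invalid: residual \frac{2 \left(- 5 k - 9\right)}{k^{3} + 12 k^{2} + 47 k + 60} ≠ 0.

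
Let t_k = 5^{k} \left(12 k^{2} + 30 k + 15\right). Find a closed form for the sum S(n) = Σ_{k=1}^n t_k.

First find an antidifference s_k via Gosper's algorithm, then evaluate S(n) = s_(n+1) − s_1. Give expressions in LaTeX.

t_(k+1)/t_k = 5*(4*k**2 + 18*k + 19)/(4*k**2 + 10*k + 5).
Normal form (A,B,C) = (5, 1, k**2 + 5*k/2 + 5/4).
Need (5)·f(k+1) − (1)·f(k) = k**2 + 5*k/2 + 5/4.
Bound: deg f ≤ 2.
A polynomial solution: f(k) = k**2/4.
R(k) = B(k−1)·f(k)/C(k) = k**2/(4*k**2 + 10*k + 5); s_k = R·t_k = 3*5**k*k**2.
Check: Δs_k = 3*5**k*(-k**2 + 5*(k + 1)**2). ✓
s_(n+1) = 15*5**n*(n**2 + 2*n + 1) and s_(1) = 15, so S(n) = 15*5**n*n**2 + 30*5**n*n + 15*5**n - 15.

S(n) = 15 \cdot 5^{n} n^{2} + 30 \cdot 5^{n} n + 15 \cdot 5^{n} - 15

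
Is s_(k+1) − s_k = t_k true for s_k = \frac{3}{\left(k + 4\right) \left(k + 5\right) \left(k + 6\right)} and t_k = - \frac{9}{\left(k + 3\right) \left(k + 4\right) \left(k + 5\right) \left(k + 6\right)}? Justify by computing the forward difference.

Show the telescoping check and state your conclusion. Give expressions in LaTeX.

s_(k+1) = 3/((k + 5)*(k + 6)*(k + 7))
s_(k+1) − s_k = -9/((k + 4)*(k + 5)*(k + 6)*(k + 7))
(s_(k+1) − s_k) − t_k = 36/((k + 3)*(k + 4)*(k + 5)*(k + 6)*(k + 7))

Invalid: residual \frac{36}{k^{5} + 25 k^{4} + 245 k^{3} + 1175 k^{2} + 2754 k + 2520} ≠ 0.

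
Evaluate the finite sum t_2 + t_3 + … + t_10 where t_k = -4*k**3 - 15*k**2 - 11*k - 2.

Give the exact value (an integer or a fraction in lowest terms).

Ratio r(k) = (4*k**3 + 27*k**2 + 53*k + 32)/(4*k**3 + 15*k**2 + 11*k + 2).
A = 1, B = 1, C = k**3 + 15*k**2/4 + 11*k/4 + 1/2.
Solve (1)·f(k+1) − (1)·f(k) = k**3 + 15*k**2/4 + 11*k/4 + 1/2.
d = 4 from the (0,0,3) case.
Solve for f: f(k) = k*(k**3 + 3*k**2 - k - 1)/4 (degree 4 ≤ 4).
R(k) = B(k−1)·f(k)/C(k) = k*(k**3 + 3*k**2 - k - 1)/(4*k**3 + 15*k**2 + 11*k + 2); s_k = R·t_k = k*(-k**3 - 3*k**2 + k + 1).
Check: Δs_k = -4*k**3 - 15*k**2 - 11*k - 2. ✓
Σ_(k=2)^(10) t_k = s_(11) − s_(2) = -18502 − (-34) = -18468.

Σ = -18468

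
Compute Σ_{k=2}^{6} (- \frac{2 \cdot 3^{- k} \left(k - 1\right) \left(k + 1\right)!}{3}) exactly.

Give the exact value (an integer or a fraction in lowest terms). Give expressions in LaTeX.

r(k) = k*(k + 2)/(3*(k - 1)) after simplifying.
Normal form (A,B,C) = (k/3 + 2/3, 1, k - 1).
Key eq: (k/3 + 2/3)·f(k+1) = (1)·f(k) + (k - 1).
Bound: deg f ≤ 0.
Solve for f: f(k) = 3 (degree 0 ≤ 0).
Certificate R = B(k−1)f/C = 3/(k - 1) gives s_k = -2*factorial(k + 1)/3**k.
s_(k+1) − s_k = -2*(k - 1)*factorial(k + 1)/(3*3**k) = t_k.
Sum = s_(7) − s_(2); s_(7) = -8960/243, s_(2) = -4/3 ⇒ -8636/243.

Σ = -8636/243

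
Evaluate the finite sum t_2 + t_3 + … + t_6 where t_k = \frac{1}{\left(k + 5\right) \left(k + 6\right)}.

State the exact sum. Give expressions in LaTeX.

Ratio r(k) = (k + 5)/(k + 7).
A = k + 5, B = k + 7, C = 1.
Set up (k + 5)·f(k+1) − (k + 6)·f(k) − (1) = 0.
Bound: deg f ≤ 1.
Coefficient equations give f(k) = k/5.
Then R = B(k−1)f/C = k*(k + 6)/5, so s_k = R(k)·t_k = k/(5*(k + 5)).
s_(k+1) − s_k = 1/(k**2 + 11*k + 30) = t_k.
Sum = s_(7) − s_(2); s_(7) = 7/60, s_(2) = 2/35 ⇒ 5/84.

Σ = 5/84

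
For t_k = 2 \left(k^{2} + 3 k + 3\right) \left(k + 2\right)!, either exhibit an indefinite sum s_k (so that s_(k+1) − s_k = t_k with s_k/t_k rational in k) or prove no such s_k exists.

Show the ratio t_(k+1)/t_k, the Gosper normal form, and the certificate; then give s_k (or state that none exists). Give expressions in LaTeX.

s_k = 2 k \left(k + 2\right)!

Step 1: r(k) = (k + 3)*(3*k + (k + 1)**2 + 6)/(k**2 + 3*k + 3).
A = k + 3, B = 1, C = k**2 + 3*k + 3.
f must satisfy (k + 3)·f(k+1) − (1)·f(k) = k**2 + 3*k + 3.
Degrees (1,0,2) ⇒ d ≤ 1.
Match coefficients ⇒ f(k) = k.
So s_k = (B(k−1)f/C)·t_k = (k/(k**2 + 3*k + 3))·t_k = 2*k*factorial(k + 2).
Δs = 2*(k**2 + 3*k + 3)*factorial(k + 2), as required.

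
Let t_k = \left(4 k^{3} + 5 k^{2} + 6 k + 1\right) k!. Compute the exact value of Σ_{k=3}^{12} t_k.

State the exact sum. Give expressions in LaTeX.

Σ = 3947931187056

The ratio is (4*k**4 + 21*k**3 + 45*k**2 + 44*k + 16)/(4*k**3 + 5*k**2 + 6*k + 1).
A = k + 1, B = 1, C = k**3 + 5*k**2/4 + 3*k/2 + 1/4.
Set up (k + 1)·f(k+1) − (1)·f(k) − (k**3 + 5*k**2/4 + 3*k/2 + 1/4) = 0.
From deg A=1, deg B=0, deg C=3: d=2.
Match coefficients ⇒ f(k) = (4*k**2 - 3*k - 3)/4.
So s_k = (B(k−1)f/C)·t_k = ((4*k**2 - 3*k - 3)/(4*k**3 + 5*k**2 + 6*k + 1))·t_k = (4*k**2 - 3*k - 3)*factorial(k).
Verify: (4*k**3 + 5*k**2 + 6*k + 1)*factorial(k) matches t_k.
Σ_(k=3)^(12) t_k = s_(13) − s_(3) = 3947931187200 − (144) = 3947931187056.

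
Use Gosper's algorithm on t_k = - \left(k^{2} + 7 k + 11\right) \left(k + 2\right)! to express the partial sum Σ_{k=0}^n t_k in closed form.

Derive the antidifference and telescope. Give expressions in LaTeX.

Compute t_(k+1)/t_k: get (k + 3)*(7*k + (k + 1)**2 + 18)/(k**2 + 7*k + 11).
Factor: A=k + 3; B=1; C=k**2 + 7*k + 11.
Need (k + 3)·f(k+1) − (1)·f(k) = k**2 + 7*k + 11.
From deg A=1, deg B=0, deg C=2: d=1.
Solve for f: f(k) = k + 4 (degree 1 ≤ 1).
Then R = B(k−1)f/C = (k + 4)/(k**2 + 7*k + 11), so s_k = R(k)·t_k = -(k + 4)*factorial(k + 2).
s_(k+1) − s_k = -(k**2 + 7*k + 11)*factorial(k + 2) = t_k.
s_(n+1) = -(n + 5)*factorial(n + 3) and s_(0) = -8, so S(n) = -n*factorial(n + 3) - 5*factorial(n + 3) + 8.

S(n) = - n \left(n + 3\right)! - 5 \left(n + 3\right)! + 8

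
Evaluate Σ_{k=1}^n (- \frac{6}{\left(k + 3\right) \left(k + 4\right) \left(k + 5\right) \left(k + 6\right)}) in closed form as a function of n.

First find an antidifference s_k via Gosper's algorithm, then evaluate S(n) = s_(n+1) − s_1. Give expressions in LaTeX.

S(n) = \frac{n \left(- n^{2} - 15 n - 74\right)}{60 \left(n^{3} + 15 n^{2} + 74 n + 120\right)}

The ratio is (k + 3)/(k + 7).
A = k + 3, B = k + 7, C = 1.
Key eq: (k + 3)·f(k+1) = (k + 6)·f(k) + (1).
From deg A=1, deg B=1, deg C=0: d=3.
Coefficient equations give f(k) = k*(k**2 + 12*k + 47)/180.
So s_k = (B(k−1)f/C)·t_k = (k*(k + 6)*(k**2 + 12*k + 47)/180)·t_k = k*(-k**2 - 12*k - 47)/(30*(k + 3)*(k + 4)*(k + 5)).
Verify: -6/(k**4 + 18*k**3 + 119*k**2 + 342*k + 360) matches t_k.
Evaluate: s_(n+1) = (-n**3 - 15*n**2 - 74*n - 60)/(30*(n**3 + 15*n**2 + 74*n + 120)); subtract s_(1) = -1/60 ⇒ S(n) = n*(-n**2 - 15*n - 74)/(60*(n**3 + 15*n**2 + 74*n + 120)).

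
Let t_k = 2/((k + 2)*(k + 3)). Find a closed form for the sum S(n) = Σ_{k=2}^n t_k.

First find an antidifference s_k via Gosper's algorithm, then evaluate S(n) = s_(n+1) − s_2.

S(n) = (n - 1)/(2*(n + 3))

The ratio is (k + 2)/(k + 4).
A = k + 2, B = k + 4, C = 1.
f must satisfy (k + 2)·f(k+1) − (k + 3)·f(k) = 1.
d = 1 from the (1,1,0) case.
Match coefficients ⇒ f(k) = k/2.
Get s_k = R·t_k = k/(k + 2) with R(k) = B(k−1)f(k)/C(k) = k*(k + 3)/2.
s_(k+1) − s_k = 2/(k**2 + 5*k + 6) = t_k.
Evaluate: s_(n+1) = (n + 1)/(n + 3); subtract s_(2) = 1/2 ⇒ S(n) = (n - 1)/(2*(n + 3)).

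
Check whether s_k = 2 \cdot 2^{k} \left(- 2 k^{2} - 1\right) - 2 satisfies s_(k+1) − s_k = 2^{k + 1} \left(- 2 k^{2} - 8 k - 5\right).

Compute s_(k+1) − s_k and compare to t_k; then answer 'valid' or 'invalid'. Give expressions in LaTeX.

Valid — Δs_k = t_k.

s_(k+1) = 2*2**(k + 1)*(-2*(k + 1)**2 - 1) - 2
s_(k+1) − s_k = 2**(k + 1)*(-2*k**2 - 8*k - 5)
(s_(k+1) − s_k) − t_k = 0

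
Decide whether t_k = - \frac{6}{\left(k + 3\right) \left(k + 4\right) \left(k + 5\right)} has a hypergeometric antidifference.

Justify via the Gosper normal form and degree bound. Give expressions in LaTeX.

Yes. s_k = \frac{k \left(- k - 7\right)}{4 \left(k + 3\right) \left(k + 4\right)}.

Step 1: r(k) = (k + 3)/(k + 6).
Gosper form: A/B · C(k+1)/C(k) with A=k + 3, B=k + 6, C=1.
f must satisfy (k + 3)·f(k+1) − (k + 5)·f(k) = 1.
deg f ≤ 2 (via 1,1,0).
A polynomial solution: f(k) = k*(k + 7)/24.
R(k) = B(k−1)·f(k)/C(k) = k*(k + 5)*(k + 7)/24; s_k = R·t_k = k*(-k - 7)/(4*(k + 3)*(k + 4)).
Δs = -6/(k**3 + 12*k**2 + 47*k + 60), as required.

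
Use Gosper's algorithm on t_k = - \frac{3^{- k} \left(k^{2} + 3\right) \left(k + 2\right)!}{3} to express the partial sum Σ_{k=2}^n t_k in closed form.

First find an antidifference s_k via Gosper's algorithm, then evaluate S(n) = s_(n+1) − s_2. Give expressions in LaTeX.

S(n) = \frac{8}{3} - \frac{3^{- n} n \left(n + 3\right)!}{3}

r(k) = (k + 3)*((k + 1)**2 + 3)/(3*(k**2 + 3)) after simplifying.
Factor: A=k/3 + 1; B=1; C=k**2 + 3.
Need (k/3 + 1)·f(k+1) − (1)·f(k) = k**2 + 3.
d = 1 from the (1,0,2) case.
A polynomial solution: f(k) = 3*(k - 1).
Certificate R = B(k−1)f/C = 3*(k - 1)/(k**2 + 3) gives s_k = -(k - 1)*factorial(k + 2)/3**k.
s_(k+1) − s_k = -(k**2 + 3)*factorial(k + 2)/(3*3**k) = t_k.
Telescope: S(n) = s_(n+1) − s_(2) = -3**(-n - 1)*n*factorial(n + 3) − (-8/3) = 8/3 - n*factorial(n + 3)/(3*3**n).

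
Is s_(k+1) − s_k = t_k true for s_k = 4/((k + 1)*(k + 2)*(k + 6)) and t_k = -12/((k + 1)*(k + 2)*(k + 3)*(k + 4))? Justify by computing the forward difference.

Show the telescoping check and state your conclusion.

Invalid: residual 24*(2*k + 11)/(k**6 + 23*k**5 + 207*k**4 + 925*k**3 + 2144*k**2 + 2412*k + 1008) ≠ 0.

s_(k+1) = 4/((k + 2)*(k + 3)*(k + 7))
s_(k+1) − s_k = 12*(-k - 5)/(k**5 + 19*k**4 + 131*k**3 + 401*k**2 + 540*k + 252)
(s_(k+1) − s_k) − t_k = 24*(2*k + 11)/(k**6 + 23*k**5 + 207*k**4 + 925*k**3 + 2144*k**2 + 2412*k + 1008)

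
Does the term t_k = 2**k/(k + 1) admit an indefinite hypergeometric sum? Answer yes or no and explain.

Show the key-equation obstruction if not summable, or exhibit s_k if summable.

No — key equation has no polynomial f.

r(k) = 2*(k + 1)/(k + 2) after simplifying.
So A=2*k + 2 and B=k + 2, with C=1.
Key eq: (2*k + 2)·f(k+1) = (k + 1)·f(k) + (1).
Degrees (1,1,0) ⇒ d ≤ -1.
deg f ≤ -1 is impossible — no certificate.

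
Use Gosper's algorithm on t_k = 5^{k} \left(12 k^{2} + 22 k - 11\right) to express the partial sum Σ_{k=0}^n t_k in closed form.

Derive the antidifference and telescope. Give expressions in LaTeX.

S(n) = 15 \cdot 5^{n} n^{2} + 20 \cdot 5^{n} n - 15 \cdot 5^{n} + 4

r(k) = 5*(12*k**2 + 46*k + 23)/(12*k**2 + 22*k - 11) after simplifying.
Factor: A=5; B=1; C=k**2 + 11*k/6 - 11/12.
Solve (5)·f(k+1) − (1)·f(k) = k**2 + 11*k/6 - 11/12.
Degrees (0,0,2) ⇒ d ≤ 2.
Solve for f: f(k) = (3*k**2 - 2*k - 4)/12 (degree 2 ≤ 2).
Then R = B(k−1)f/C = (3*k**2 - 2*k - 4)/(12*k**2 + 22*k - 11), so s_k = R(k)·t_k = 5**k*(3*k**2 - 2*k - 4).
Δs = 5**k*(12*k**2 + 22*k - 11), as required.
Telescope: S(n) = s_(n+1) − s_(0) = 5**(n + 1)*(3*n**2 + 4*n - 3) − (-4) = 15*5**n*n**2 + 20*5**n*n - 15*5**n + 4.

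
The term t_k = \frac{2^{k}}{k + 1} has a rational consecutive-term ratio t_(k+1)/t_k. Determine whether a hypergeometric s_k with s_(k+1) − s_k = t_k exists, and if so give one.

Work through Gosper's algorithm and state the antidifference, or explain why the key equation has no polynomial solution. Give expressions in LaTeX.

Ratio r(k) = 2*(k + 1)/(k + 2).
Factor: A=2*k + 2; B=k + 2; C=1.
f must satisfy (2*k + 2)·f(k+1) − (k + 1)·f(k) = 1.
Degrees (1,1,0) ⇒ d ≤ -1.
Negative degree bound (-1): no f exists, t_k not Gosper-summable.

not Gosper-summable; s_k does not exist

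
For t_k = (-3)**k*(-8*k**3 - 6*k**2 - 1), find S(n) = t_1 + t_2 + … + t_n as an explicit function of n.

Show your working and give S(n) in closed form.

S(n) = (-3)**(n + 1)*n**2*(2*n + 3)

Ratio r(k) = 3*(-8*(k + 1)**3 - 6*(k + 1)**2 - 1)/(8*k**3 + 6*k**2 + 1).
A = -3, B = 1, C = k**3 + 3*k**2/4 + 1/8.
Need (-3)·f(k+1) − (1)·f(k) = k**3 + 3*k**2/4 + 1/8.
d = 3 from the (0,0,3) case.
Coefficient equations give f(k) = -(k - 1)**2*(2*k + 1)/8.
Certificate R = B(k−1)f/C = -(k - 1)**2*(2*k + 1)/(8*k**3 + 6*k**2 + 1) gives s_k = (-3)**k*(2*k**3 - 3*k**2 + 1).
Verify: (-3)**k*(-8*k**3 - 6*k**2 - 1) matches t_k.
Evaluate: s_(n+1) = (-3)**(n + 1)*n**2*(2*n + 3); subtract s_(1) = 0 ⇒ S(n) = (-3)**(n + 1)*n**2*(2*n + 3).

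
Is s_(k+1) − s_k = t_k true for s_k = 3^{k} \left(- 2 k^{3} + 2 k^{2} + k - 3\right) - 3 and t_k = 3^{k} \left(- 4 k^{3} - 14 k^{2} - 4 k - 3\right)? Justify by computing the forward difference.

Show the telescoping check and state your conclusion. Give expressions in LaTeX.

s_(k+1) = 3*3**k*(k - 2*(k + 1)**3 + 2*(k + 1)**2 - 2) - 3
s_(k+1) − s_k = 3**k*(-4*k**3 - 14*k**2 - 4*k - 3)
(s_(k+1) − s_k) − t_k = 0

Valid: the claim telescopes to t_k.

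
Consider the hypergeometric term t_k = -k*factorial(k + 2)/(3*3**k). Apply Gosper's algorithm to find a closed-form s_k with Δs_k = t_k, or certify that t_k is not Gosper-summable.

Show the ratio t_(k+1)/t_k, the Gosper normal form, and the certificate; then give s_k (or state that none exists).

The ratio is (k + 1)*(k + 3)/(3*k).
A = k/3 + 1, B = 1, C = k.
Set up (k/3 + 1)·f(k+1) − (1)·f(k) − (k) = 0.
From deg A=1, deg B=0, deg C=1: d=0.
Match coefficients ⇒ f(k) = 3.
Get s_k = R·t_k = -factorial(k + 2)/3**k with R(k) = B(k−1)f(k)/C(k) = 3/k.
s_(k+1) − s_k = -k*factorial(k + 2)/(3*3**k) = t_k.

s_k = -factorial(k + 2)/3**k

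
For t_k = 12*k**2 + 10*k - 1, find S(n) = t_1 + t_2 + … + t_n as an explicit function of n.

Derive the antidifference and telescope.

S(n) = n*(4*n**2 + 11*n + 6)

t_(k+1)/t_k = (12*k**2 + 34*k + 21)/(12*k**2 + 10*k - 1).
Take A(k)=1, B(k)=1, C(k)=k**2 + 5*k/6 - 1/12.
Set up (1)·f(k+1) − (1)·f(k) − (k**2 + 5*k/6 - 1/12) = 0.
Bound: deg f ≤ 3.
Solving with deg f ≤ 3: f(k) = k*(4*k**2 - k - 4)/12.
Then R = B(k−1)f/C = k*(4*k**2 - k - 4)/(12*k**2 + 10*k - 1), so s_k = R(k)·t_k = k*(4*k**2 - k - 4).
s_(k+1) − s_k = 12*k**2 + 10*k - 1 = t_k.
Telescope: S(n) = s_(n+1) − s_(1) = 4*n**3 + 11*n**2 + 6*n - 1 − (-1) = n*(4*n**2 + 11*n + 6).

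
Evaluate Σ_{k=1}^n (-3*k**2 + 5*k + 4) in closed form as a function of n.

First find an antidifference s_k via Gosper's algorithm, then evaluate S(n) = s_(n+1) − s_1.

The ratio is (3*k**2 + k - 6)/(3*k**2 - 5*k - 4).
Take A(k)=1, B(k)=1, C(k)=k**2 - 5*k/3 - 4/3.
f must satisfy (1)·f(k+1) − (1)·f(k) = k**2 - 5*k/3 - 4/3.
Degrees (0,0,2) ⇒ d ≤ 3.
Solve for f: f(k) = k*(k**2 - 4*k - 1)/3 (degree 3 ≤ 3).
R(k) = B(k−1)·f(k)/C(k) = k*(k**2 - 4*k - 1)/(3*k**2 - 5*k - 4); s_k = R·t_k = k*(-k**2 + 4*k + 1).
Δs = -3*k**2 + 5*k + 4, as required.
s_(n+1) = -n**3 + n**2 + 6*n + 4 and s_(1) = 4, so S(n) = n*(-n**2 + n + 6).

S(n) = n*(-n**2 + n + 6)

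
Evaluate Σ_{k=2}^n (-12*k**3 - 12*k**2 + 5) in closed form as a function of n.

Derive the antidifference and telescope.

S(n) = -3*n**4 - 10*n**3 - 9*n**2 + 3*n + 19

Compute t_(k+1)/t_k: get (12*(k + 1)**3 + 12*(k + 1)**2 - 5)/(12*k**3 + 12*k**2 - 5).
Take A(k)=1, B(k)=1, C(k)=k**3 + k**2 - 5/12.
Key eq: (1)·f(k+1) = (1)·f(k) + (k**3 + k**2 - 5/12).
deg f ≤ 4 (via 0,0,3).
A polynomial solution: f(k) = k*(3*k**3 - 2*k**2 - 3*k - 3)/12.
R(k) = B(k−1)·f(k)/C(k) = k*(3*k**3 - 2*k**2 - 3*k - 3)/(12*k**3 + 12*k**2 - 5); s_k = R·t_k = k*(-3*k**3 + 2*k**2 + 3*k + 3).
Verify: -12*k**3 - 12*k**2 + 5 matches t_k.
Evaluate: s_(n+1) = -3*n**4 - 10*n**3 - 9*n**2 + 3*n + 5; subtract s_(2) = -14 ⇒ S(n) = -3*n**4 - 10*n**3 - 9*n**2 + 3*n + 19.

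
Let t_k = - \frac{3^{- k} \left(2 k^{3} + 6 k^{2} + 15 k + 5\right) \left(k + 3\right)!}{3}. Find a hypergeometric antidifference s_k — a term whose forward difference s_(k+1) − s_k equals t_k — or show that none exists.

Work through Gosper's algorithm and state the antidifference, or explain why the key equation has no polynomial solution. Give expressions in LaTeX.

Compute t_(k+1)/t_k: get (2*k**4 + 20*k**3 + 81*k**2 + 160*k + 112)/(3*(2*k**3 + 6*k**2 + 15*k + 5)).
Factor: A=k/3 + 4/3; B=1; C=k**3 + 3*k**2 + 15*k/2 + 5/2.
Need (k/3 + 4/3)·f(k+1) − (1)·f(k) = k**3 + 3*k**2 + 15*k/2 + 5/2.
Degrees (1,0,3) ⇒ d ≤ 2.
Coefficient equations give f(k) = 3*(2*k**2 - 3)/2.
R(k) = B(k−1)·f(k)/C(k) = 3*(2*k**2 - 3)/(2*k**3 + 6*k**2 + 15*k + 5); s_k = R·t_k = -(2*k**2 - 3)*factorial(k + 3)/3**k.
Δs = -(2*k**3 + 6*k**2 + 15*k + 5)*factorial(k + 3)/(3*3**k), as required.

s_k = - 3^{- k} \left(2 k^{2} - 3\right) \left(k + 3\right)!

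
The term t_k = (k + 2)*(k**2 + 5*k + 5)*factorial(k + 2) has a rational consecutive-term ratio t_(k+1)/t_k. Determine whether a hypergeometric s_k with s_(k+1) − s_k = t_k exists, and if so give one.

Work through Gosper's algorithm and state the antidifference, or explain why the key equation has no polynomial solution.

s_k = (k**2 + 3*k - 1)*factorial(k + 2)

The ratio is (k + 3)**2*(5*k + (k + 1)**2 + 10)/((k + 2)*(k**2 + 5*k + 5)).
Take A(k)=k + 3, B(k)=1, C(k)=k**3 + 7*k**2 + 15*k + 10.
Solve (k + 3)·f(k+1) − (1)·f(k) = k**3 + 7*k**2 + 15*k + 10.
From deg A=1, deg B=0, deg C=3: d=2.
Solve for f: f(k) = k**2 + 3*k - 1 (degree 2 ≤ 2).
Then R = B(k−1)f/C = (k**2 + 3*k - 1)/((k + 2)*(k**2 + 5*k + 5)), so s_k = R(k)·t_k = (k**2 + 3*k - 1)*factorial(k + 2).
s_(k+1) − s_k = (k + 2)*(k**2 + 5*k + 5)*factorial(k + 2) = t_k.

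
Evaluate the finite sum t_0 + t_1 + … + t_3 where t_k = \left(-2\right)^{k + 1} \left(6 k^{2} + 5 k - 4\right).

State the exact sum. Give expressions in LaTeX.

Compute t_(k+1)/t_k: get 2*(-6*k**2 - 17*k - 7)/(6*k**2 + 5*k - 4).
So A=-2 and B=1, with C=k**2 + 5*k/6 - 2/3.
Need (-2)·f(k+1) − (1)·f(k) = k**2 + 5*k/6 - 2/3.
d = 2 from the (0,0,2) case.
Solve for f: f(k) = -(2*k**2 - k - 2)/6 (degree 2 ≤ 2).
So s_k = (B(k−1)f/C)·t_k = (-(2*k**2 - k - 2)/((2*k - 1)*(3*k + 4)))·t_k = (-2)**(k + 1)*(-2*k**2 + k + 2).
s_(k+1) − s_k = (-2)**(k + 1)*(6*k**2 + 5*k - 4) = t_k.
Σ_(k=0)^(3) t_k = s_(4) − s_(0) = 832 − (-4) = 836.

Σ = 836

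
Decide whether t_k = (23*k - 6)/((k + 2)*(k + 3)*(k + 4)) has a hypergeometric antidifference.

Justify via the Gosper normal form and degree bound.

r(k) = (k + 2)*(23*k + 17)/((k + 5)*(23*k - 6)) after simplifying.
So A=k + 2 and B=k + 5, with C=k - 6/23.
f must satisfy (k + 2)·f(k+1) − (k + 4)·f(k) = k - 6/23.
d = 2 from the (1,1,1) case.
A polynomial solution: f(k) = k*(10*k - 19)/69.
So s_k = (B(k−1)f/C)·t_k = (k*(k + 4)*(10*k - 19)/(3*(23*k - 6)))·t_k = k*(10*k - 19)/(3*(k + 2)*(k + 3)).
Check: Δs_k = (23*k - 6)/(k**3 + 9*k**2 + 26*k + 24). ✓

Yes. s_k = k*(10*k - 19)/(3*(k + 2)*(k + 3)).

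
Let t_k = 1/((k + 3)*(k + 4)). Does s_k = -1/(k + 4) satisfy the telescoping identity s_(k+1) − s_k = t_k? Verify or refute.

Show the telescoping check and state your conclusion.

Invalid: residual -2/(k**3 + 12*k**2 + 47*k + 60) ≠ 0.

s_(k+1) = -1/(k + 5)
s_(k+1) − s_k = 1/((k + 4)*(k + 5))
(s_(k+1) − s_k) − t_k = -2/(k**3 + 12*k**2 + 47*k + 60)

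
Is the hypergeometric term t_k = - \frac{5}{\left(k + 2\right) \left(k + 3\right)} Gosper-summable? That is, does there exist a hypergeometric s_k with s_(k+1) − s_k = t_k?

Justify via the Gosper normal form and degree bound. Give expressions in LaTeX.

Step 1: r(k) = (k + 2)/(k + 4).
Gosper form: A/B · C(k+1)/C(k) with A=k + 2, B=k + 4, C=1.
Set up (k + 2)·f(k+1) − (k + 3)·f(k) − (1) = 0.
Degrees (1,1,0) ⇒ d ≤ 1.
Coefficient equations give f(k) = k/2.
Certificate R = B(k−1)f/C = k*(k + 3)/2 gives s_k = -5*k/(2*k + 4).
Check: Δs_k = -5/(k**2 + 5*k + 6). ✓

Yes. s_k = - \frac{5 k}{2 k + 4}.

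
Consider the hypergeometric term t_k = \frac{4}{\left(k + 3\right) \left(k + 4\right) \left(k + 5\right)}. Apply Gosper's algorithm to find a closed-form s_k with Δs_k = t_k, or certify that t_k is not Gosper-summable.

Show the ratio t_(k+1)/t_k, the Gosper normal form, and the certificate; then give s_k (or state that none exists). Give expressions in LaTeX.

t_(k+1)/t_k = (k + 3)/(k + 6).
Normal form (A,B,C) = (k + 3, k + 6, 1).
Key eq: (k + 3)·f(k+1) = (k + 5)·f(k) + (1).
From deg A=1, deg B=1, deg C=0: d=2.
Coefficient equations give f(k) = k*(k + 7)/24.
So s_k = (B(k−1)f/C)·t_k = (k*(k + 5)*(k + 7)/24)·t_k = k*(k + 7)/(6*(k + 3)*(k + 4)).
Verify: 4/(k**3 + 12*k**2 + 47*k + 60) matches t_k.

s_k = \frac{k \left(k + 7\right)}{6 \left(k + 3\right) \left(k + 4\right)}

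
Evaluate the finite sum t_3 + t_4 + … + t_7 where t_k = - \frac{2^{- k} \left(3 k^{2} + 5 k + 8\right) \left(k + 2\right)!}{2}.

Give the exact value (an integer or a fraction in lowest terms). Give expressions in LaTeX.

Σ = -325905

Compute t_(k+1)/t_k: get (k + 3)*(5*k + 3*(k + 1)**2 + 13)/(2*(3*k**2 + 5*k + 8)).
A = k/2 + 3/2, B = 1, C = k**2 + 5*k/3 + 8/3.
Key eq: (k/2 + 3/2)·f(k+1) = (1)·f(k) + (k**2 + 5*k/3 + 8/3).
Degrees (1,0,2) ⇒ d ≤ 1.
Solving with deg f ≤ 1: f(k) = 2*(3*k - 1)/3.
So s_k = (B(k−1)f/C)·t_k = (2*(3*k - 1)/(3*k**2 + 5*k + 8))·t_k = -(3*k - 1)*factorial(k + 2)/2**k.
Check: Δs_k = -(3*k**2 + 5*k + 8)*factorial(k + 2)/(2*2**k). ✓
Σ_(k=3)^(7) t_k = s_(8) − s_(3) = -326025 − (-120) = -325905.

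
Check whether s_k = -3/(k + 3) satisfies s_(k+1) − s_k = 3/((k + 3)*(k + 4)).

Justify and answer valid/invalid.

Valid — Δs_k = t_k.

s_(k+1) = -3/(k + 4)
s_(k+1) − s_k = 3/((k + 3)*(k + 4))
(s_(k+1) − s_k) − t_k = 0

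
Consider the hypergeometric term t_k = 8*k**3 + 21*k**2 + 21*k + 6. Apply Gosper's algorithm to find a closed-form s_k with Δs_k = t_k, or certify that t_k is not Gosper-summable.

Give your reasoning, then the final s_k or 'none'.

s_k = k*(2*k**3 + 3*k**2 + 2*k - 1)

r(k) = (8*k**3 + 45*k**2 + 87*k + 56)/(8*k**3 + 21*k**2 + 21*k + 6) after simplifying.
Gosper form: A/B · C(k+1)/C(k) with A=1, B=1, C=k**3 + 21*k**2/8 + 21*k/8 + 3/4.
f must satisfy (1)·f(k+1) − (1)·f(k) = k**3 + 21*k**2/8 + 21*k/8 + 3/4.
Degrees (0,0,3) ⇒ d ≤ 4.
Solve for f: f(k) = k*(2*k**3 + 3*k**2 + 2*k - 1)/8 (degree 4 ≤ 4).
R(k) = B(k−1)·f(k)/C(k) = k*(2*k**3 + 3*k**2 + 2*k - 1)/(8*k**3 + 21*k**2 + 21*k + 6); s_k = R·t_k = k*(2*k**3 + 3*k**2 + 2*k - 1).
Verify: 8*k**3 + 21*k**2 + 21*k + 6 matches t_k.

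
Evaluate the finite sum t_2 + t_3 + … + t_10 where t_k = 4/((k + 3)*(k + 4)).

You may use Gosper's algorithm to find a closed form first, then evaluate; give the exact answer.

Σ = 18/35

The ratio is (k + 3)/(k + 5).
Normal form (A,B,C) = (k + 3, k + 5, 1).
Need (k + 3)·f(k+1) − (k + 4)·f(k) = 1.
d = 1 from the (1,1,0) case.
Coefficient equations give f(k) = k/3.
R(k) = B(k−1)·f(k)/C(k) = k*(k + 4)/3; s_k = R·t_k = 4*k/(3*(k + 3)).
s_(k+1) − s_k = 4/(k**2 + 7*k + 12) = t_k.
Telescoping: Σ = s_(11) − s_(2) = 22/21 − (8/15) = 18/35.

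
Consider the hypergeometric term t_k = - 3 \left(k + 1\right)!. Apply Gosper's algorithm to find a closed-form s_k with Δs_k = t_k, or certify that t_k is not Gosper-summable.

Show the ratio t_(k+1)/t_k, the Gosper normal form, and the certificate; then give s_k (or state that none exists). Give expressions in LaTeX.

none (Gosper's algorithm certifies no s_k)

Compute t_(k+1)/t_k: get k + 2.
Take A(k)=k + 2, B(k)=1, C(k)=1.
Solve (k + 2)·f(k+1) − (1)·f(k) = 1.
From deg A=1, deg B=0, deg C=0: d=-1.
Bound -1 < 0, so the key equation has no polynomial solution.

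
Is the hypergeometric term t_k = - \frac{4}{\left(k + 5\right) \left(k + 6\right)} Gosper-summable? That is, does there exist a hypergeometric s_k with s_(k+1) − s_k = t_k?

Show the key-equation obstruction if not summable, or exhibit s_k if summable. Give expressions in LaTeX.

Yes. s_k = - \frac{4 k}{5 k + 25}.

Ratio r(k) = (k + 5)/(k + 7).
Gosper form: A/B · C(k+1)/C(k) with A=k + 5, B=k + 7, C=1.
Need (k + 5)·f(k+1) − (k + 6)·f(k) = 1.
d = 1 from the (1,1,0) case.
Solving with deg f ≤ 1: f(k) = k/5.
Certificate R = B(k−1)f/C = k*(k + 6)/5 gives s_k = -4*k/(5*k + 25).
s_(k+1) − s_k = -4/(k**2 + 11*k + 30) = t_k.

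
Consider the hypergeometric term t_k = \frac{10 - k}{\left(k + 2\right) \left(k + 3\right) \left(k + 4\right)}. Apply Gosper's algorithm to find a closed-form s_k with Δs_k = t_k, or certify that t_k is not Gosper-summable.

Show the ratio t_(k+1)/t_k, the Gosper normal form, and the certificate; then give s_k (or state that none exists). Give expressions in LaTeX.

Compute t_(k+1)/t_k: get (k - 9)*(k + 2)/((k - 10)*(k + 5)).
Factor: A=k + 2; B=k + 5; C=k - 10.
f must satisfy (k + 2)·f(k+1) − (k + 4)·f(k) = k - 10.
Bound: deg f ≤ 2.
Match coefficients ⇒ f(k) = -k*(2*k + 13)/3.
So s_k = (B(k−1)f/C)·t_k = (-k*(k + 4)*(2*k + 13)/(3*(k - 10)))·t_k = k*(2*k + 13)/(3*(k + 2)*(k + 3)).
s_(k+1) − s_k = (10 - k)/(k**3 + 9*k**2 + 26*k + 24) = t_k.

s_k = \frac{k \left(2 k + 13\right)}{3 \left(k + 2\right) \left(k + 3\right)}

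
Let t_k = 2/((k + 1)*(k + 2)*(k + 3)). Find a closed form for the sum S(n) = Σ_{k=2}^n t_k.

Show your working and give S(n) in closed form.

Step 1: r(k) = (k + 1)/(k + 4).
Factor: A=k + 1; B=k + 4; C=1.
Set up (k + 1)·f(k+1) − (k + 3)·f(k) − (1) = 0.
Degrees (1,1,0) ⇒ d ≤ 2.
Coefficient equations give f(k) = k*(k + 3)/4.
Certificate R = B(k−1)f/C = k*(k + 3)**2/4 gives s_k = k*(k + 3)/(2*(k + 1)*(k + 2)).
s_(k+1) − s_k = 2/(k**3 + 6*k**2 + 11*k + 6) = t_k.
s_(n+1) = (n**2 + 5*n + 4)/(2*(n**2 + 5*n + 6)) and s_(2) = 5/12, so S(n) = (n**2 + 5*n - 6)/(12*(n**2 + 5*n + 6)).

S(n) = (n**2 + 5*n - 6)/(12*(n**2 + 5*n + 6))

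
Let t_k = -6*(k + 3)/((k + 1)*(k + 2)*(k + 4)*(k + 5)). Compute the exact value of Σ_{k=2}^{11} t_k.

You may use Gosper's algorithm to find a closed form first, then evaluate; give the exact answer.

Step 1: r(k) = (k + 1)*(k + 4)**2/((k + 3)**2*(k + 6)).
Normal form (A,B,C) = (k + 1, k + 6, k**2 + 6*k + 9).
Need (k + 1)·f(k+1) − (k + 5)·f(k) = k**2 + 6*k + 9.
Bound: deg f ≤ 4.
A polynomial solution: f(k) = k*(k + 2)*(k + 3)*(k + 5)/8.
Get s_k = R·t_k = 3*k*(-k - 5)/(4*(k**2 + 5*k + 4)) with R(k) = B(k−1)f(k)/C(k) = k*(k + 2)*(k + 5)**2/(8*(k + 3)).
Δs = 6*(-k - 3)/(k**4 + 12*k**3 + 49*k**2 + 78*k + 40), as required.
Σ_(k=2)^(11) t_k = s_(12) − s_(2) = -153/208 − (-7/12) = -95/624.

Σ = -95/624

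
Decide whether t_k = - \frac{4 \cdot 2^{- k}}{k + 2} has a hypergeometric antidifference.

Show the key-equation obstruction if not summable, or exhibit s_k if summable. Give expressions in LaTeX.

No. Not Gosper-summable.

Step 1: r(k) = (k + 2)/(2*(k + 3)).
So A=k/2 + 1 and B=k + 3, with C=1.
Need (k/2 + 1)·f(k+1) − (k + 2)·f(k) = 1.
From deg A=1, deg B=1, deg C=0: d=-1.
Bound -1 < 0, so the key equation has no polynomial solution.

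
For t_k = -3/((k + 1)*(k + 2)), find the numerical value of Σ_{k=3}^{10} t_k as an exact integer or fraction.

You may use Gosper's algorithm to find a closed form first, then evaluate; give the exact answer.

The ratio is (k + 1)/(k + 3).
Normal form (A,B,C) = (k + 1, k + 3, 1).
Solve (k + 1)·f(k+1) − (k + 2)·f(k) = 1.
Bound: deg f ≤ 1.
Match coefficients ⇒ f(k) = k.
Get s_k = R·t_k = -3*k/(k + 1) with R(k) = B(k−1)f(k)/C(k) = k*(k + 2).
Δs = -3/(k**2 + 3*k + 2), as required.
Sum = s_(11) − s_(3); s_(11) = -11/4, s_(3) = -9/4 ⇒ -1/2.

Σ = -1/2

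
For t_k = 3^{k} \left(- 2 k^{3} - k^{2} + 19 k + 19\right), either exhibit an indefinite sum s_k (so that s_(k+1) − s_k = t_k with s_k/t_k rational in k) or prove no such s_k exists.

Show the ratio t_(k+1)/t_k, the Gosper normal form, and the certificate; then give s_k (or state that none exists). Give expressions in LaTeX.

s_k = 3^{k} \left(- k^{3} + 4 k^{2} + 2 k + 2\right)

Step 1: r(k) = 3*(2*k**3 + 7*k**2 - 11*k - 35)/(2*k**3 + k**2 - 19*k - 19).
Take A(k)=3, B(k)=1, C(k)=k**3 + k**2/2 - 19*k/2 - 19/2.
Need (3)·f(k+1) − (1)·f(k) = k**3 + k**2/2 - 19*k/2 - 19/2.
From deg A=0, deg B=0, deg C=3: d=3.
Match coefficients ⇒ f(k) = (k**3 - 4*k**2 - 2*k - 2)/2.
Get s_k = R·t_k = 3**k*(-k**3 + 4*k**2 + 2*k + 2) with R(k) = B(k−1)f(k)/C(k) = (k**3 - 4*k**2 - 2*k - 2)/(2*k**3 + k**2 - 19*k - 19).
Check: Δs_k = 3**k*(-2*k**3 - k**2 + 19*k + 19). ✓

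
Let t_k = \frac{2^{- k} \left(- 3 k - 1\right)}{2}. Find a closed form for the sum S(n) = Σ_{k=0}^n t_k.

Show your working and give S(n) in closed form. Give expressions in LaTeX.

Ratio r(k) = (3*k + 4)/(2*(3*k + 1)).
Take A(k)=1/2, B(k)=1, C(k)=k + 1/3.
Need (1/2)·f(k+1) − (1)·f(k) = k + 1/3.
deg f ≤ 1 (via 0,0,1).
Solving with deg f ≤ 1: f(k) = -2*(3*k + 4)/3.
R(k) = B(k−1)·f(k)/C(k) = -2*(3*k + 4)/(3*k + 1); s_k = R·t_k = (3*k + 4)/2**k.
s_(k+1) − s_k = (-3*k - 1)/(2*2**k) = t_k.
s_(n+1) = 2**(-n - 1)*(3*n + 7) and s_(0) = 4, so S(n) = 2**(-n - 1)*(-2**(n + 3) + 3*n + 7).

S(n) = 2^{- n - 1} \left(- 2^{n + 3} + 3 n + 7\right)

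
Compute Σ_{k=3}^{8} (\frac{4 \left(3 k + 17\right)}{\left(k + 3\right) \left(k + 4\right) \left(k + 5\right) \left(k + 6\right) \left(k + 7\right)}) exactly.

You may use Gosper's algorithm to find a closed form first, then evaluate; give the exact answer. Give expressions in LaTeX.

t_(k+1)/t_k = (k + 3)*(3*k + 20)/((k + 8)*(3*k + 17)).
So A=k + 3 and B=k + 8, with C=k + 17/3.
Key eq: (k + 3)·f(k+1) = (k + 7)·f(k) + (k + 17/3).
Degrees (1,1,1) ⇒ d ≤ 4.
Match coefficients ⇒ f(k) = k*(k + 5)*(k**2 + 13*k + 54)/216.
Then R = B(k−1)f/C = k*(k + 5)*(k + 7)*(k**2 + 13*k + 54)/(72*(3*k + 17)), so s_k = R(k)·t_k = k*(k**2 + 13*k + 54)/(18*(k**3 + 13*k**2 + 54*k + 72)).
s_(k+1) − s_k = 4*(3*k + 17)/(k**5 + 25*k**4 + 245*k**3 + 1175*k**2 + 2754*k + 2520) = t_k.
Sum = s_(9) − s_(3); s_(9) = 7/130, s_(3) = 17/378 ⇒ 109/12285.

Σ = 109/12285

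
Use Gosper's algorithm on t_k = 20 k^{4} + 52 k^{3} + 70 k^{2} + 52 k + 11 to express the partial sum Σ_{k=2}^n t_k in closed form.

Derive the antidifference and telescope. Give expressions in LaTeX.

r(k) = (20*k**4 + 132*k**3 + 346*k**2 + 428*k + 205)/(20*k**4 + 52*k**3 + 70*k**2 + 52*k + 11) after simplifying.
A = 1, B = 1, C = k**4 + 13*k**3/5 + 7*k**2/2 + 13*k/5 + 11/20.
Solve (1)·f(k+1) − (1)·f(k) = k**4 + 13*k**3/5 + 7*k**2/2 + 13*k/5 + 11/20.
d = 5 from the (0,0,4) case.
Solve for f: f(k) = k*(4*k**4 + 3*k**3 + 4*k**2 + 4*k - 4)/20 (degree 5 ≤ 5).
R(k) = B(k−1)·f(k)/C(k) = k*(4*k**4 + 3*k**3 + 4*k**2 + 4*k - 4)/(20*k**4 + 52*k**3 + 70*k**2 + 52*k + 11); s_k = R·t_k = k*(4*k**4 + 3*k**3 + 4*k**2 + 4*k - 4).
Δs = 20*k**4 + 52*k**3 + 70*k**2 + 52*k + 11, as required.
Σ_(k=2)^n t_k = s_(n+1) − s_(2) = (4*n**5 + 23*n**4 + 56*n**3 + 74*n**2 + 48*n + 11) − (216), i.e. 4*n**5 + 23*n**4 + 56*n**3 + 74*n**2 + 48*n - 205.

S(n) = 4 n^{5} + 23 n^{4} + 56 n^{3} + 74 n^{2} + 48 n - 205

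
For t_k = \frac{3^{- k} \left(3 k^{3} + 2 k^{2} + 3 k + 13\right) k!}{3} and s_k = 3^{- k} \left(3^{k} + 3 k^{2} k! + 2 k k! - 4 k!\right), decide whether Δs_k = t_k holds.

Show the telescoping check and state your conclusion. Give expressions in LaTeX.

valid (s_(k+1) − s_k reduces to t_k)

s_(k+1) = (3*3**k + 3*k**3*factorial(k) + 11*k**2*factorial(k) + 9*k*factorial(k) + factorial(k))/(3*3**k)
s_(k+1) − s_k = (3*k**3 + 2*k**2 + 3*k + 13)*factorial(k)/(3*3**k)
(s_(k+1) − s_k) − t_k = 0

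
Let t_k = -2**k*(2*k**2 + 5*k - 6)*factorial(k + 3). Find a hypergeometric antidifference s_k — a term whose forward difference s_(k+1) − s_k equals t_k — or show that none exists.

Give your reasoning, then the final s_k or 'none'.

t_(k+1)/t_k = 2*(2*k**3 + 17*k**2 + 37*k + 4)/(2*k**2 + 5*k - 6).
Normal form (A,B,C) = (2*k + 8, 1, k**2 + 5*k/2 - 3).
Need (2*k + 8)·f(k+1) − (1)·f(k) = k**2 + 5*k/2 - 3.
Bound: deg f ≤ 1.
Solving with deg f ≤ 1: f(k) = (k - 2)/2.
Certificate R = B(k−1)f/C = (k - 2)/(2*k**2 + 5*k - 6) gives s_k = -2**k*(k - 2)*factorial(k + 3).
Check: Δs_k = -2**k*(2*k**2 + 5*k - 6)*factorial(k + 3). ✓

s_k = -2**k*(k - 2)*factorial(k + 3)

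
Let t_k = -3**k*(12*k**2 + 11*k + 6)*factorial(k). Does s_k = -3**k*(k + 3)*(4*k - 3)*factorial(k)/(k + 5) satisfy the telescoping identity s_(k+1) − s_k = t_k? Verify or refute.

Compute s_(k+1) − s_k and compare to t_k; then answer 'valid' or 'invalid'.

Invalid: residual 2*3**k*(12*k**3 + 71*k**2 + 57*k + 33)*factorial(k)/((k + 5)*(k + 6)) ≠ 0.

s_(k+1) = -3**(k + 1)*(k + 4)*(4*k + 1)*factorial(k + 1)/(k + 6)
s_(k+1) − s_k = -3**k*(12*k**4 + 119*k**3 + 345*k**2 + 282*k + 114)*factorial(k)/((k + 5)*(k + 6))
(s_(k+1) − s_k) − t_k = 2*3**k*(12*k**3 + 71*k**2 + 57*k + 33)*factorial(k)/((k + 5)*(k + 6))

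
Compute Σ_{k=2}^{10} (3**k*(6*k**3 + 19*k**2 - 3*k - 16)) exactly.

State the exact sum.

t_(k+1)/t_k = 3*(6*k**3 + 37*k**2 + 53*k + 6)/(6*k**3 + 19*k**2 - 3*k - 16).
Gosper form: A/B · C(k+1)/C(k) with A=3, B=1, C=k**3 + 19*k**2/6 - k/2 - 8/3.
Key eq: (3)·f(k+1) = (1)·f(k) + (k**3 + 19*k**2/6 - k/2 - 8/3).
From deg A=0, deg B=0, deg C=3: d=3.
Match coefficients ⇒ f(k) = (k - 2)*(3*k**2 + 2*k + 1)/6.
Get s_k = R·t_k = 3**k*(3*k**3 - 4*k**2 - 3*k - 2) with R(k) = B(k−1)f(k)/C(k) = (k - 2)*(3*k**2 + 2*k + 1)/((k + 1)*(6*k**2 + 13*k - 16)).
Check: Δs_k = 3**k*(6*k**3 + 19*k**2 - 3*k - 16). ✓
Σ_(k=2)^(10) t_k = s_(11) − s_(2) = 615408678 − (0) = 615408678.

Σ = 615408678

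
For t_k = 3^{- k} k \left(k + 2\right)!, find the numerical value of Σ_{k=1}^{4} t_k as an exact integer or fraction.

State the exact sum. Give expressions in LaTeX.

t_(k+1)/t_k = (k + 1)*(k + 3)/(3*k).
Gosper form: A/B · C(k+1)/C(k) with A=k/3 + 1, B=1, C=k.
f must satisfy (k/3 + 1)·f(k+1) − (1)·f(k) = k.
Degrees (1,0,1) ⇒ d ≤ 0.
Match coefficients ⇒ f(k) = 3.
Certificate R = B(k−1)f/C = 3/k gives s_k = 3**(1 - k)*factorial(k + 2).
s_(k+1) − s_k = k*factorial(k + 2)/3**k = t_k.
Sum = s_(5) − s_(1); s_(5) = 560/9, s_(1) = 6 ⇒ 506/9.

Σ = 506/9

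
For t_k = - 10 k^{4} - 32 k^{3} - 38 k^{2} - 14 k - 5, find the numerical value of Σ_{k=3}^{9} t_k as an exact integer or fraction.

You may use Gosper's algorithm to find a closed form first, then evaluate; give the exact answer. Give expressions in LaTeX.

Step 1: r(k) = (10*k**4 + 72*k**3 + 194*k**2 + 226*k + 99)/(10*k**4 + 32*k**3 + 38*k**2 + 14*k + 5).
Take A(k)=1, B(k)=1, C(k)=k**4 + 16*k**3/5 + 19*k**2/5 + 7*k/5 + 1/2.
Solve (1)·f(k+1) − (1)·f(k) = k**4 + 16*k**3/5 + 19*k**2/5 + 7*k/5 + 1/2.
From deg A=0, deg B=0, deg C=4: d=5.
Solve for f: f(k) = k*(2*k**4 + 3*k**3 - 4*k + 4)/10 (degree 5 ≤ 5).
So s_k = (B(k−1)f/C)·t_k = (k*(2*k**4 + 3*k**3 - 4*k + 4)/(10*k**4 + 32*k**3 + 38*k**2 + 14*k + 5))·t_k = k*(-2*k**4 - 3*k**3 + 4*k - 4).
Check: Δs_k = -10*k**4 - 32*k**3 - 38*k**2 - 14*k - 5. ✓
Σ_(k=3)^(9) t_k = s_(10) − s_(3) = -229640 − (-705) = -228935.

Σ = -228935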